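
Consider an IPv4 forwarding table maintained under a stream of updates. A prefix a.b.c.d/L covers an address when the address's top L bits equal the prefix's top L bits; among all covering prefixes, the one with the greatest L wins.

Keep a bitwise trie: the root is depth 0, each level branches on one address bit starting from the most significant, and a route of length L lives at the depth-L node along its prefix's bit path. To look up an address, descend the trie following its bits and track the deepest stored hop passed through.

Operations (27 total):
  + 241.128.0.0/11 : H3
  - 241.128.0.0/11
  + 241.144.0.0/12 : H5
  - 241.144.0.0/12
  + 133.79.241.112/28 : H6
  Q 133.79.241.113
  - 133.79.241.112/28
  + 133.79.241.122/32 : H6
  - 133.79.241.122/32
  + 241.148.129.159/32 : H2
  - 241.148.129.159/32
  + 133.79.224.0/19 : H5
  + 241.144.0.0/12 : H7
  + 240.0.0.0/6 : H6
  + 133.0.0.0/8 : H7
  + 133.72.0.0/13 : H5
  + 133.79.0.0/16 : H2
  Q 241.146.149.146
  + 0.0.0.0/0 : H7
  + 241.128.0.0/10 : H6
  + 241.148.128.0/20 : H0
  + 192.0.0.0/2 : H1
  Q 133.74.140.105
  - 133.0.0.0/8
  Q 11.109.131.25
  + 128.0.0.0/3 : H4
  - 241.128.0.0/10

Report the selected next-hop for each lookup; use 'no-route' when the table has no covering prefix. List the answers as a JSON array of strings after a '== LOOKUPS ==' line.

Trace:
  + 241.128.0.0/11 (H3) depth=11
  del 241.128.0.0/11 (clear depth 11)
  + 241.144.0.0/12 (H5) depth=12
  del 241.144.0.0/12 (clear depth 12)
  + 133.79.241.112/28 (H6) depth=28
  lookup 133.79.241.113: bits 1000010101001111111100010111 walk d0:-→d1:-→d2:-→d3:-→d4:-→d5:-→d6:-→d7:-→d8:-→d9:-→d10:-→d11:-→d12:-→d13:-→d14:-→d15:-→d16:-→d17:-→d18:-→d19:-→d20:-→d21:-→d22:-→d23:-→d24:-→d25:-→d26:-→d27:-→d28:H6 -> H6
  del 133.79.241.112/28 (clear depth 28)
  + 133.79.241.122/32 (H6) depth=32
  del 133.79.241.122/32 (clear depth 32)
  + 241.148.129.159/32 (H2) depth=32
  del 241.148.129.159/32 (clear depth 32)
  + 133.79.224.0/19 (H5) depth=19
  + 241.144.0.0/12 (H7) depth=12
  + 240.0.0.0/6 (H6) depth=6
  + 133.0.0.0/8 (H7) depth=8
  + 133.72.0.0/13 (H5) depth=13
  + 133.79.0.0/16 (H2) depth=16
  lookup 241.146.149.146: bits 1111000110010 walk d0:-→d1:-→d2:-→d3:-→d4:-→d5:-→d6:H6→d7:-→d8:-→d9:-→d10:-→d11:-→d12:H7→d13:- -> H7
  + 0.0.0.0/0 (H7) depth=0
  + 241.128.0.0/10 (H6) depth=10
  + 241.148.128.0/20 (H0) depth=20
  + 192.0.0.0/2 (H1) depth=2
  lookup 133.74.140.105: bits 1000010101001 walk d0:H7→d1:-→d2:-→d3:-→d4:-→d5:-→d6:-→d7:-→d8:H7→d9:-→d10:-→d11:-→d12:-→d13:H5 -> H5
  del 133.0.0.0/8 (clear depth 8)
  lookup 11.109.131.25: bits ε walk d0:H7 -> H7
  + 128.0.0.0/3 (H4) depth=3
  del 241.128.0.0/10 (clear depth 10)

== LOOKUPS ==
["H6","H7","H5","H7"]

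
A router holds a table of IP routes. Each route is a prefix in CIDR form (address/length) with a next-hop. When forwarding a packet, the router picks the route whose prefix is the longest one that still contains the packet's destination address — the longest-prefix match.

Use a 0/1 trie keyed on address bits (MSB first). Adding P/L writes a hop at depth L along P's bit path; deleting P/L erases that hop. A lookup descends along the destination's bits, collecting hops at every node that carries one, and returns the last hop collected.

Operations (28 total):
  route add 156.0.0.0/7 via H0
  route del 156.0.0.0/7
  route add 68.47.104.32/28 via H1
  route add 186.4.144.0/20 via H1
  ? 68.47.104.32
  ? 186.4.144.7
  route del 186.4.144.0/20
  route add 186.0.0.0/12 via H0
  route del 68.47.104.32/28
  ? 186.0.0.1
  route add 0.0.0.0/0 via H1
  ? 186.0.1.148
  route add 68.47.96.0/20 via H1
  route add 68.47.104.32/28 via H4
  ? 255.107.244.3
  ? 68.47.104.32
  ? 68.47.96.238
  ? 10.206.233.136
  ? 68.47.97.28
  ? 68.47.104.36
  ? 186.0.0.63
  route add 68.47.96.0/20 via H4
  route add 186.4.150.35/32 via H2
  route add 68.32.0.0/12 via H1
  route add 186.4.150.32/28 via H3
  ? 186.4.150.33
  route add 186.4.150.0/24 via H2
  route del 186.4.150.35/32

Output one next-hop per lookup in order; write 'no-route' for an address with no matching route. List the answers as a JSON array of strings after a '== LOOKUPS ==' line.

Process each operation:
  add 156.0.0.0/7 -> H0 at depth 7
  - 156.0.0.0/7 clear@7
  add 68.47.104.32/28 -> H1 at depth 28
  add 186.4.144.0/20 -> H1 at depth 20
  ? 68.47.104.32  path d0:-→d1:-→d2:-→d3:-→d4:-→d5:-→d6:-→d7:-→d8:-→d9:-→d10:-→d11:-→d12:-→d13:-→d14:-→d15:-→d16:-→d17:-→d18:-→d19:-→d20:-→d21:-→d22:-→d23:-→d24:-→d25:-→d26:-→d27:-→d28:H1  best=H1
  ? 186.4.144.7  path d0:-→d1:-→d2:-→d3:-→d4:-→d5:-→d6:-→d7:-→d8:-→d9:-→d10:-→d11:-→d12:-→d13:-→d14:-→d15:-→d16:-→d17:-→d18:-→d19:-→d20:H1  best=H1
  - 186.4.144.0/20 clear@20
  add 186.0.0.0/12 -> H0 at depth 12
  - 68.47.104.32/28 clear@28
  ? 186.0.0.1  path d0:-→d1:-→d2:-→d3:-→d4:-→d5:-→d6:-→d7:-→d8:-→d9:-→d10:-→d11:-→d12:H0→d13:-  best=H0
  add 0.0.0.0/0 -> H1 at depth 0
  ? 186.0.1.148  path d0:H1→d1:-→d2:-→d3:-→d4:-→d5:-→d6:-→d7:-→d8:-→d9:-→d10:-→d11:-→d12:H0→d13:-  best=H0
  add 68.47.96.0/20 -> H1 at depth 20
  add 68.47.104.32/28 -> H4 at depth 28
  ? 255.107.244.3  path d0:H1→d1:-  best=H1
  ? 68.47.104.32  path d0:H1→d1:-→d2:-→d3:-→d4:-→d5:-→d6:-→d7:-→d8:-→d9:-→d10:-→d11:-→d12:-→d13:-→d14:-→d15:-→d16:-→d17:-→d18:-→d19:-→d20:H1→d21:-→d22:-→d23:-→d24:-→d25:-→d26:-→d27:-→d28:H4  best=H4
  ? 68.47.96.238  path d0:H1→d1:-→d2:-→d3:-→d4:-→d5:-→d6:-→d7:-→d8:-→d9:-→d10:-→d11:-→d12:-→d13:-→d14:-→d15:-→d16:-→d17:-→d18:-→d19:-→d20:H1  best=H1
  ? 10.206.233.136  path d0:H1→d1:-  best=H1
  ? 68.47.97.28  path d0:H1→d1:-→d2:-→d3:-→d4:-→d5:-→d6:-→d7:-→d8:-→d9:-→d10:-→d11:-→d12:-→d13:-→d14:-→d15:-→d16:-→d17:-→d18:-→d19:-→d20:H1  best=H1
  ? 68.47.104.36  path d0:H1→d1:-→d2:-→d3:-→d4:-→d5:-→d6:-→d7:-→d8:-→d9:-→d10:-→d11:-→d12:-→d13:-→d14:-→d15:-→d16:-→d17:-→d18:-→d19:-→d20:H1→d21:-→d22:-→d23:-→d24:-→d25:-→d26:-→d27:-→d28:H4  best=H4
  ? 186.0.0.63  path d0:H1→d1:-→d2:-→d3:-→d4:-→d5:-→d6:-→d7:-→d8:-→d9:-→d10:-→d11:-→d12:H0→d13:-  best=H0
  add 68.47.96.0/20 -> H4 at depth 20
  add 186.4.150.35/32 -> H2 at depth 32
  add 68.32.0.0/12 -> H1 at depth 12
  add 186.4.150.32/28 -> H3 at depth 28
  ? 186.4.150.33  path d0:H1→d1:-→d2:-→d3:-→d4:-→d5:-→d6:-→d7:-→d8:-→d9:-→d10:-→d11:-→d12:H0→d13:-→d14:-→d15:-→d16:-→d17:-→d18:-→d19:-→d20:-→d21:-→d22:-→d23:-→d24:-→d25:-→d26:-→d27:-→d28:H3→d29:-→d30:-  best=H3
  add 186.4.150.0/24 -> H2 at depth 24
  - 186.4.150.35/32 clear@32

== LOOKUPS ==
["H1","H1","H0","H0","H1","H4","H1","H1","H1","H4","H0","H3"]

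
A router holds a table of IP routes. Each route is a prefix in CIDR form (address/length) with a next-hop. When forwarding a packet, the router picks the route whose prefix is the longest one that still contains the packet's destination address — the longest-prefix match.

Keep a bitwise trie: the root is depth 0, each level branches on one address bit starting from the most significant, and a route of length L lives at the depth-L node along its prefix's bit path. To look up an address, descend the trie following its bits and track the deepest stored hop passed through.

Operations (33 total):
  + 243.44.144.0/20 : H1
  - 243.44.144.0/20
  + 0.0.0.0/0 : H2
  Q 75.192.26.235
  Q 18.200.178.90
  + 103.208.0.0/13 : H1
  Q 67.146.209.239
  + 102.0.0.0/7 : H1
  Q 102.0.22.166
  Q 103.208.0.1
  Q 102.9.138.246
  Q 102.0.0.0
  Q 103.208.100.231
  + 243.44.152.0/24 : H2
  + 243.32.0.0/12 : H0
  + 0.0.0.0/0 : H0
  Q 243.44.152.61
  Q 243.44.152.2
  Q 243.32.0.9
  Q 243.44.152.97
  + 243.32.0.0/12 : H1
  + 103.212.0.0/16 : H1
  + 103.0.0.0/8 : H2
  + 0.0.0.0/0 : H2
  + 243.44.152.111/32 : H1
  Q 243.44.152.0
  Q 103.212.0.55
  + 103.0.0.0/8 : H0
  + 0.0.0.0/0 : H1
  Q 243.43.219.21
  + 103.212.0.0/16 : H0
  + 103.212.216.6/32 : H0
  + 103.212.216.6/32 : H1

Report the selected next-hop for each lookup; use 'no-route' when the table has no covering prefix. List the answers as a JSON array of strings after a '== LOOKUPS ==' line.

Process each operation:
  add 243.44.144.0/20 -> H1 at depth 20
  - 243.44.144.0/20 clear@20
  add 0.0.0.0/0 -> H2 at depth 0
  lookup 75.192.26.235: bits ε walk d0:H2 -> H2
  lookup 18.200.178.90: bits ε walk d0:H2 -> H2
  add 103.208.0.0/13 -> H1 at depth 13
  lookup 67.146.209.239: bits 01 walk d0:H2→d1:-→d2:- -> H2
  add 102.0.0.0/7 -> H1 at depth 7
  lookup 102.0.22.166: bits 0110011 walk d0:H2→d1:-→d2:-→d3:-→d4:-→d5:-→d6:-→d7:H1 -> H1
  lookup 103.208.0.1: bits 0110011111010 walk d0:H2→d1:-→d2:-→d3:-→d4:-→d5:-→d6:-→d7:H1→d8:-→d9:-→d10:-→d11:-→d12:-→d13:H1 -> H1
  lookup 102.9.138.246: bits 0110011 walk d0:H2→d1:-→d2:-→d3:-→d4:-→d5:-→d6:-→d7:H1 -> H1
  lookup 102.0.0.0: bits 0110011 walk d0:H2→d1:-→d2:-→d3:-→d4:-→d5:-→d6:-→d7:H1 -> H1
  lookup 103.208.100.231: bits 0110011111010 walk d0:H2→d1:-→d2:-→d3:-→d4:-→d5:-→d6:-→d7:H1→d8:-→d9:-→d10:-→d11:-→d12:-→d13:H1 -> H1
  add 243.44.152.0/24 -> H2 at depth 24
  add 243.32.0.0/12 -> H0 at depth 12
  add 0.0.0.0/0 -> H0 at depth 0
  lookup 243.44.152.61: bits 111100110010110010011000 walk d0:H0→d1:-→d2:-→d3:-→d4:-→d5:-→d6:-→d7:-→d8:-→d9:-→d10:-→d11:-→d12:H0→d13:-→d14:-→d15:-→d16:-→d17:-→d18:-→d19:-→d20:-→d21:-→d22:-→d23:-→d24:H2 -> H2
  lookup 243.44.152.2: bits 111100110010110010011000 walk d0:H0→d1:-→d2:-→d3:-→d4:-→d5:-→d6:-→d7:-→d8:-→d9:-→d10:-→d11:-→d12:H0→d13:-→d14:-→d15:-→d16:-→d17:-→d18:-→d19:-→d20:-→d21:-→d22:-→d23:-→d24:H2 -> H2
  lookup 243.32.0.9: bits 111100110010 walk d0:H0→d1:-→d2:-→d3:-→d4:-→d5:-→d6:-→d7:-→d8:-→d9:-→d10:-→d11:-→d12:H0 -> H0
  lookup 243.44.152.97: bits 111100110010110010011000 walk d0:H0→d1:-→d2:-→d3:-→d4:-→d5:-→d6:-→d7:-→d8:-→d9:-→d10:-→d11:-→d12:H0→d13:-→d14:-→d15:-→d16:-→d17:-→d18:-→d19:-→d20:-→d21:-→d22:-→d23:-→d24:H2 -> H2
  add 243.32.0.0/12 -> H1 at depth 12
  add 103.212.0.0/16 -> H1 at depth 16
  add 103.0.0.0/8 -> H2 at depth 8
  add 0.0.0.0/0 -> H2 at depth 0
  add 243.44.152.111/32 -> H1 at depth 32
  lookup 243.44.152.0: bits 1111001100101100100110000 walk d0:H2→d1:-→d2:-→d3:-→d4:-→d5:-→d6:-→d7:-→d8:-→d9:-→d10:-→d11:-→d12:H1→d13:-→d14:-→d15:-→d16:-→d17:-→d18:-→d19:-→d20:-→d21:-→d22:-→d23:-→d24:H2→d25:- -> H2
  lookup 103.212.0.55: bits 0110011111010100 walk d0:H2→d1:-→d2:-→d3:-→d4:-→d5:-→d6:-→d7:H1→d8:H2→d9:-→d10:-→d11:-→d12:-→d13:H1→d14:-→d15:-→d16:H1 -> H1
  add 103.0.0.0/8 -> H0 at depth 8
  add 0.0.0.0/0 -> H1 at depth 0
  lookup 243.43.219.21: bits 1111001100101 walk d0:H1→d1:-→d2:-→d3:-→d4:-→d5:-→d6:-→d7:-→d8:-→d9:-→d10:-→d11:-→d12:H1→d13:- -> H1
  add 103.212.0.0/16 -> H0 at depth 16
  add 103.212.216.6/32 -> H0 at depth 32
  add 103.212.216.6/32 -> H1 at depth 32

== LOOKUPS ==
["H2","H2","H2","H1","H1","H1","H1","H1","H2","H2","H0","H2","H2","H1","H1"]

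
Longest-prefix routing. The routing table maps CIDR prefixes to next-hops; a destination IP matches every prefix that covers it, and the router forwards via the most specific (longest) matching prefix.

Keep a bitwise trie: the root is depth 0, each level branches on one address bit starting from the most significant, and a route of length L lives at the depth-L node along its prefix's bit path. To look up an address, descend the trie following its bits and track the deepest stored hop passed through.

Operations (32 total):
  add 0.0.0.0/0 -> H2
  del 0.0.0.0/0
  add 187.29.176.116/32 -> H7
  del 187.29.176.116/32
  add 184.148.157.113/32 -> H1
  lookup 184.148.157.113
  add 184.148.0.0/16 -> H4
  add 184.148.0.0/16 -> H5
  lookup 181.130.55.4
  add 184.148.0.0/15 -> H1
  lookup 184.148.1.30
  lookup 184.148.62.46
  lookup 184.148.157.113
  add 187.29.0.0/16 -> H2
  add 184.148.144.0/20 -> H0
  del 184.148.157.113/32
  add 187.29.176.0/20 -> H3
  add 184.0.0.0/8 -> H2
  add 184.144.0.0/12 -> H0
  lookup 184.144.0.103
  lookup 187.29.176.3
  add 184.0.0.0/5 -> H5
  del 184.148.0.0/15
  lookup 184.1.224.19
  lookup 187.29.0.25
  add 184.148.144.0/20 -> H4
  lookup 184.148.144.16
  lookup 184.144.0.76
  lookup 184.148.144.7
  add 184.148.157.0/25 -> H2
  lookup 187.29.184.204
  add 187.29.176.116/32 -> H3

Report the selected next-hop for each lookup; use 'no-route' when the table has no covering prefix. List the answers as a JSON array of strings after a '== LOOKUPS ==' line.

Process each operation:
  add 0.0.0.0/0 -> H2 at depth 0
  - 0.0.0.0/0 clear@0
  add 187.29.176.116/32 -> H7 at depth 32
  - 187.29.176.116/32 clear@32
  add 184.148.157.113/32 -> H1 at depth 32
  lookup 184.148.157.113: bits 10111000100101001001110101110001 walk d0:-→d1:-→d2:-→d3:-→d4:-→d5:-→d6:-→d7:-→d8:-→d9:-→d10:-→d11:-→d12:-→d13:-→d14:-→d15:-→d16:-→d17:-→d18:-→d19:-→d20:-→d21:-→d22:-→d23:-→d24:-→d25:-→d26:-→d27:-→d28:-→d29:-→d30:-→d31:-→d32:H1 -> H1
  add 184.148.0.0/16 -> H4 at depth 16
  add 184.148.0.0/16 -> H5 at depth 16
  lookup 181.130.55.4: bits 1011 walk d0:-→d1:-→d2:-→d3:-→d4:- -> no-route
  add 184.148.0.0/15 -> H1 at depth 15
  lookup 184.148.1.30: bits 1011100010010100 walk d0:-→d1:-→d2:-→d3:-→d4:-→d5:-→d6:-→d7:-→d8:-→d9:-→d10:-→d11:-→d12:-→d13:-→d14:-→d15:H1→d16:H5 -> H5
  lookup 184.148.62.46: bits 1011100010010100 walk d0:-→d1:-→d2:-→d3:-→d4:-→d5:-→d6:-→d7:-→d8:-→d9:-→d10:-→d11:-→d12:-→d13:-→d14:-→d15:H1→d16:H5 -> H5
  lookup 184.148.157.113: bits 10111000100101001001110101110001 walk d0:-→d1:-→d2:-→d3:-→d4:-→d5:-→d6:-→d7:-→d8:-→d9:-→d10:-→d11:-→d12:-→d13:-→d14:-→d15:H1→d16:H5→d17:-→d18:-→d19:-→d20:-→d21:-→d22:-→d23:-→d24:-→d25:-→d26:-→d27:-→d28:-→d29:-→d30:-→d31:-→d32:H1 -> H1
  add 187.29.0.0/16 -> H2 at depth 16
  add 184.148.144.0/20 -> H0 at depth 20
  - 184.148.157.113/32 clear@32
  add 187.29.176.0/20 -> H3 at depth 20
  add 184.0.0.0/8 -> H2 at depth 8
  add 184.144.0.0/12 -> H0 at depth 12
  lookup 184.144.0.103: bits 1011100010010 walk d0:-→d1:-→d2:-→d3:-→d4:-→d5:-→d6:-→d7:-→d8:H2→d9:-→d10:-→d11:-→d12:H0→d13:- -> H0
  lookup 187.29.176.3: bits 1011101100011101101100000 walk d0:-→d1:-→d2:-→d3:-→d4:-→d5:-→d6:-→d7:-→d8:-→d9:-→d10:-→d11:-→d12:-→d13:-→d14:-→d15:-→d16:H2→d17:-→d18:-→d19:-→d20:H3→d21:-→d22:-→d23:-→d24:-→d25:- -> H3
  add 184.0.0.0/5 -> H5 at depth 5
  - 184.148.0.0/15 clear@15
  lookup 184.1.224.19: bits 10111000 walk d0:-→d1:-→d2:-→d3:-→d4:-→d5:H5→d6:-→d7:-→d8:H2 -> H2
  lookup 187.29.0.25: bits 1011101100011101 walk d0:-→d1:-→d2:-→d3:-→d4:-→d5:H5→d6:-→d7:-→d8:-→d9:-→d10:-→d11:-→d12:-→d13:-→d14:-→d15:-→d16:H2 -> H2
  add 184.148.144.0/20 -> H4 at depth 20
  lookup 184.148.144.16: bits 10111000100101001001 walk d0:-→d1:-→d2:-→d3:-→d4:-→d5:H5→d6:-→d7:-→d8:H2→d9:-→d10:-→d11:-→d12:H0→d13:-→d14:-→d15:-→d16:H5→d17:-→d18:-→d19:-→d20:H4 -> H4
  lookup 184.144.0.76: bits 1011100010010 walk d0:-→d1:-→d2:-→d3:-→d4:-→d5:H5→d6:-→d7:-→d8:H2→d9:-→d10:-→d11:-→d12:H0→d13:- -> H0
  lookup 184.148.144.7: bits 10111000100101001001 walk d0:-→d1:-→d2:-→d3:-→d4:-→d5:H5→d6:-→d7:-→d8:H2→d9:-→d10:-→d11:-→d12:H0→d13:-→d14:-→d15:-→d16:H5→d17:-→d18:-→d19:-→d20:H4 -> H4
  add 184.148.157.0/25 -> H2 at depth 25
  lookup 187.29.184.204: bits 10111011000111011011 walk d0:-→d1:-→d2:-→d3:-→d4:-→d5:H5→d6:-→d7:-→d8:-→d9:-→d10:-→d11:-→d12:-→d13:-→d14:-→d15:-→d16:H2→d17:-→d18:-→d19:-→d20:H3 -> H3
  add 187.29.176.116/32 -> H3 at depth 32

== LOOKUPS ==
["H1","no-route","H5","H5","H1","H0","H3","H2","H2","H4","H0","H4","H3"]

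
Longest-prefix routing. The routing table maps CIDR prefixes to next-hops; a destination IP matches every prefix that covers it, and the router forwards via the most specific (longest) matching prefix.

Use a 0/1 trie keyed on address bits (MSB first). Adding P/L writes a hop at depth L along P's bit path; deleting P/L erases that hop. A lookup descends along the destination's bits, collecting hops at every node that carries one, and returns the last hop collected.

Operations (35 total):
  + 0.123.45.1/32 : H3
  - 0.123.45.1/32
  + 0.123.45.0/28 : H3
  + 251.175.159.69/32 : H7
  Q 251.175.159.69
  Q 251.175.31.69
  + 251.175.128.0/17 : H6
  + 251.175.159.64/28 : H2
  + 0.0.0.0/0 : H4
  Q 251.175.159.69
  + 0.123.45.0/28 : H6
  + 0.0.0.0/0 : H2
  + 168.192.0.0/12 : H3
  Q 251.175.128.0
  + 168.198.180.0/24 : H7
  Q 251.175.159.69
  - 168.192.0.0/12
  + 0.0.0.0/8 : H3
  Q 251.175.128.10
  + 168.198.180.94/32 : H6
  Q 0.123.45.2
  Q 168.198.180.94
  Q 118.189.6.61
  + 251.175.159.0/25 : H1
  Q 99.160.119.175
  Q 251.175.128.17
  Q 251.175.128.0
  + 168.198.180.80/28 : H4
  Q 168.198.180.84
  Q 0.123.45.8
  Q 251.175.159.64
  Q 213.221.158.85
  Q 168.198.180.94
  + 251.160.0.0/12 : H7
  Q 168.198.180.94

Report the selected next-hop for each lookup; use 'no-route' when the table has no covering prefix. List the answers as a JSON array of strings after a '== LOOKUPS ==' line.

Apply in order:
  + 0.123.45.1/32 (H3) depth=32
  - 0.123.45.1/32 clear@32
  + 0.123.45.0/28 (H3) depth=28
  + 251.175.159.69/32 (H7) depth=32
  ? 251.175.159.69  path d0:-→d1:-→d2:-→d3:-→d4:-→d5:-→d6:-→d7:-→d8:-→d9:-→d10:-→d11:-→d12:-→d13:-→d14:-→d15:-→d16:-→d17:-→d18:-→d19:-→d20:-→d21:-→d22:-→d23:-→d24:-→d25:-→d26:-→d27:-→d28:-→d29:-→d30:-→d31:-→d32:H7  best=H7
  ? 251.175.31.69  path d0:-→d1:-→d2:-→d3:-→d4:-→d5:-→d6:-→d7:-→d8:-→d9:-→d10:-→d11:-→d12:-→d13:-→d14:-→d15:-→d16:-  best=no-route
  + 251.175.128.0/17 (H6) depth=17
  + 251.175.159.64/28 (H2) depth=28
  + 0.0.0.0/0 (H4) depth=0
  ? 251.175.159.69  path d0:H4→d1:-→d2:-→d3:-→d4:-→d5:-→d6:-→d7:-→d8:-→d9:-→d10:-→d11:-→d12:-→d13:-→d14:-→d15:-→d16:-→d17:H6→d18:-→d19:-→d20:-→d21:-→d22:-→d23:-→d24:-→d25:-→d26:-→d27:-→d28:H2→d29:-→d30:-→d31:-→d32:H7  best=H7
  + 0.123.45.0/28 (H6) depth=28
  + 0.0.0.0/0 (H2) depth=0
  + 168.192.0.0/12 (H3) depth=12
  ? 251.175.128.0  path d0:H2→d1:-→d2:-→d3:-→d4:-→d5:-→d6:-→d7:-→d8:-→d9:-→d10:-→d11:-→d12:-→d13:-→d14:-→d15:-→d16:-→d17:H6→d18:-→d19:-  best=H6
  + 168.198.180.0/24 (H7) depth=24
  ? 251.175.159.69  path d0:H2→d1:-→d2:-→d3:-→d4:-→d5:-→d6:-→d7:-→d8:-→d9:-→d10:-→d11:-→d12:-→d13:-→d14:-→d15:-→d16:-→d17:H6→d18:-→d19:-→d20:-→d21:-→d22:-→d23:-→d24:-→d25:-→d26:-→d27:-→d28:H2→d29:-→d30:-→d31:-→d32:H7  best=H7
  - 168.192.0.0/12 clear@12
  + 0.0.0.0/8 (H3) depth=8
  ? 251.175.128.10  path d0:H2→d1:-→d2:-→d3:-→d4:-→d5:-→d6:-→d7:-→d8:-→d9:-→d10:-→d11:-→d12:-→d13:-→d14:-→d15:-→d16:-→d17:H6→d18:-→d19:-  best=H6
  + 168.198.180.94/32 (H6) depth=32
  ? 0.123.45.2  path d0:H2→d1:-→d2:-→d3:-→d4:-→d5:-→d6:-→d7:-→d8:H3→d9:-→d10:-→d11:-→d12:-→d13:-→d14:-→d15:-→d16:-→d17:-→d18:-→d19:-→d20:-→d21:-→d22:-→d23:-→d24:-→d25:-→d26:-→d27:-→d28:H6→d29:-→d30:-  best=H6
  ? 168.198.180.94  path d0:H2→d1:-→d2:-→d3:-→d4:-→d5:-→d6:-→d7:-→d8:-→d9:-→d10:-→d11:-→d12:-→d13:-→d14:-→d15:-→d16:-→d17:-→d18:-→d19:-→d20:-→d21:-→d22:-→d23:-→d24:H7→d25:-→d26:-→d27:-→d28:-→d29:-→d30:-→d31:-→d32:H6  best=H6
  ? 118.189.6.61  path d0:H2→d1:-  best=H2
  + 251.175.159.0/25 (H1) depth=25
  ? 99.160.119.175  path d0:H2→d1:-  best=H2
  ? 251.175.128.17  path d0:H2→d1:-→d2:-→d3:-→d4:-→d5:-→d6:-→d7:-→d8:-→d9:-→d10:-→d11:-→d12:-→d13:-→d14:-→d15:-→d16:-→d17:H6→d18:-→d19:-  best=H6
  ? 251.175.128.0  path d0:H2→d1:-→d2:-→d3:-→d4:-→d5:-→d6:-→d7:-→d8:-→d9:-→d10:-→d11:-→d12:-→d13:-→d14:-→d15:-→d16:-→d17:H6→d18:-→d19:-  best=H6
  + 168.198.180.80/28 (H4) depth=28
  ? 168.198.180.84  path d0:H2→d1:-→d2:-→d3:-→d4:-→d5:-→d6:-→d7:-→d8:-→d9:-→d10:-→d11:-→d12:-→d13:-→d14:-→d15:-→d16:-→d17:-→d18:-→d19:-→d20:-→d21:-→d22:-→d23:-→d24:H7→d25:-→d26:-→d27:-→d28:H4  best=H4
  ? 0.123.45.8  path d0:H2→d1:-→d2:-→d3:-→d4:-→d5:-→d6:-→d7:-→d8:H3→d9:-→d10:-→d11:-→d12:-→d13:-→d14:-→d15:-→d16:-→d17:-→d18:-→d19:-→d20:-→d21:-→d22:-→d23:-→d24:-→d25:-→d26:-→d27:-→d28:H6  best=H6
  ? 251.175.159.64  path d0:H2→d1:-→d2:-→d3:-→d4:-→d5:-→d6:-→d7:-→d8:-→d9:-→d10:-→d11:-→d12:-→d13:-→d14:-→d15:-→d16:-→d17:H6→d18:-→d19:-→d20:-→d21:-→d22:-→d23:-→d24:-→d25:H1→d26:-→d27:-→d28:H2→d29:-  best=H2
  ? 213.221.158.85  path d0:H2→d1:-→d2:-  best=H2
  ? 168.198.180.94  path d0:H2→d1:-→d2:-→d3:-→d4:-→d5:-→d6:-→d7:-→d8:-→d9:-→d10:-→d11:-→d12:-→d13:-→d14:-→d15:-→d16:-→d17:-→d18:-→d19:-→d20:-→d21:-→d22:-→d23:-→d24:H7→d25:-→d26:-→d27:-→d28:H4→d29:-→d30:-→d31:-→d32:H6  best=H6
  + 251.160.0.0/12 (H7) depth=12
  ? 168.198.180.94  path d0:H2→d1:-→d2:-→d3:-→d4:-→d5:-→d6:-→d7:-→d8:-→d9:-→d10:-→d11:-→d12:-→d13:-→d14:-→d15:-→d16:-→d17:-→d18:-→d19:-→d20:-→d21:-→d22:-→d23:-→d24:H7→d25:-→d26:-→d27:-→d28:H4→d29:-→d30:-→d31:-→d32:H6  best=H6

== LOOKUPS ==
["H7","no-route","H7","H6","H7","H6","H6","H6","H2","H2","H6","H6","H4","H6","H2","H2","H6","H6"]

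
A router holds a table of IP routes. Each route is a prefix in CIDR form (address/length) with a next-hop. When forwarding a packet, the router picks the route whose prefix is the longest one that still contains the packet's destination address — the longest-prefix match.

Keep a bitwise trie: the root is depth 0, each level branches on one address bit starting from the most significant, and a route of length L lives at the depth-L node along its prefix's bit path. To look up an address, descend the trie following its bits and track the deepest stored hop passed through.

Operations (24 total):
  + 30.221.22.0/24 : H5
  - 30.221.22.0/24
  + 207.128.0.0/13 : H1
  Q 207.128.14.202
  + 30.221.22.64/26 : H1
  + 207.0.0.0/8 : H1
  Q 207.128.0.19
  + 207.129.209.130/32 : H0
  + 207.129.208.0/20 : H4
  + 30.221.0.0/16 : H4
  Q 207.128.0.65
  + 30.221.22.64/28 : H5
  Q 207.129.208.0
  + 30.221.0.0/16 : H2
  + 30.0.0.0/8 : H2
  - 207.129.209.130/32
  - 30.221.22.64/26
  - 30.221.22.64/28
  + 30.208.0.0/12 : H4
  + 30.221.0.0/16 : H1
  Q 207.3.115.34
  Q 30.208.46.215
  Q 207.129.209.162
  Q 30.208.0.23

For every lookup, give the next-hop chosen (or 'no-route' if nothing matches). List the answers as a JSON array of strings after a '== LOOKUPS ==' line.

Process each operation:
  add 30.221.22.0/24 -> H5 at depth 24
  del 30.221.22.0/24 (clear depth 24)
  add 207.128.0.0/13 -> H1 at depth 13
  lookup 207.128.14.202: bits 1100111110000 walk d0:-→d1:-→d2:-→d3:-→d4:-→d5:-→d6:-→d7:-→d8:-→d9:-→d10:-→d11:-→d12:-→d13:H1 -> H1
  add 30.221.22.64/26 -> H1 at depth 26
  add 207.0.0.0/8 -> H1 at depth 8
  lookup 207.128.0.19: bits 1100111110000 walk d0:-→d1:-→d2:-→d3:-→d4:-→d5:-→d6:-→d7:-→d8:H1→d9:-→d10:-→d11:-→d12:-→d13:H1 -> H1
  add 207.129.209.130/32 -> H0 at depth 32
  add 207.129.208.0/20 -> H4 at depth 20
  add 30.221.0.0/16 -> H4 at depth 16
  lookup 207.128.0.65: bits 110011111000000 walk d0:-→d1:-→d2:-→d3:-→d4:-→d5:-→d6:-→d7:-→d8:H1→d9:-→d10:-→d11:-→d12:-→d13:H1→d14:-→d15:- -> H1
  add 30.221.22.64/28 -> H5 at depth 28
  lookup 207.129.208.0: bits 11001111100000011101000 walk d0:-→d1:-→d2:-→d3:-→d4:-→d5:-→d6:-→d7:-→d8:H1→d9:-→d10:-→d11:-→d12:-→d13:H1→d14:-→d15:-→d16:-→d17:-→d18:-→d19:-→d20:H4→d21:-→d22:-→d23:- -> H4
  add 30.221.0.0/16 -> H2 at depth 16
  add 30.0.0.0/8 -> H2 at depth 8
  del 207.129.209.130/32 (clear depth 32)
  del 30.221.22.64/26 (clear depth 26)
  del 30.221.22.64/28 (clear depth 28)
  add 30.208.0.0/12 -> H4 at depth 12
  add 30.221.0.0/16 -> H1 at depth 16
  lookup 207.3.115.34: bits 11001111 walk d0:-→d1:-→d2:-→d3:-→d4:-→d5:-→d6:-→d7:-→d8:H1 -> H1
  lookup 30.208.46.215: bits 000111101101 walk d0:-→d1:-→d2:-→d3:-→d4:-→d5:-→d6:-→d7:-→d8:H2→d9:-→d10:-→d11:-→d12:H4 -> H4
  lookup 207.129.209.162: bits 11001111100000011101000110 walk d0:-→d1:-→d2:-→d3:-→d4:-→d5:-→d6:-→d7:-→d8:H1→d9:-→d10:-→d11:-→d12:-→d13:H1→d14:-→d15:-→d16:-→d17:-→d18:-→d19:-→d20:H4→d21:-→d22:-→d23:-→d24:-→d25:-→d26:- -> H4
  lookup 30.208.0.23: bits 000111101101 walk d0:-→d1:-→d2:-→d3:-→d4:-→d5:-→d6:-→d7:-→d8:H2→d9:-→d10:-→d11:-→d12:H4 -> H4

== LOOKUPS ==
["H1","H1","H1","H4","H1","H4","H4","H4"]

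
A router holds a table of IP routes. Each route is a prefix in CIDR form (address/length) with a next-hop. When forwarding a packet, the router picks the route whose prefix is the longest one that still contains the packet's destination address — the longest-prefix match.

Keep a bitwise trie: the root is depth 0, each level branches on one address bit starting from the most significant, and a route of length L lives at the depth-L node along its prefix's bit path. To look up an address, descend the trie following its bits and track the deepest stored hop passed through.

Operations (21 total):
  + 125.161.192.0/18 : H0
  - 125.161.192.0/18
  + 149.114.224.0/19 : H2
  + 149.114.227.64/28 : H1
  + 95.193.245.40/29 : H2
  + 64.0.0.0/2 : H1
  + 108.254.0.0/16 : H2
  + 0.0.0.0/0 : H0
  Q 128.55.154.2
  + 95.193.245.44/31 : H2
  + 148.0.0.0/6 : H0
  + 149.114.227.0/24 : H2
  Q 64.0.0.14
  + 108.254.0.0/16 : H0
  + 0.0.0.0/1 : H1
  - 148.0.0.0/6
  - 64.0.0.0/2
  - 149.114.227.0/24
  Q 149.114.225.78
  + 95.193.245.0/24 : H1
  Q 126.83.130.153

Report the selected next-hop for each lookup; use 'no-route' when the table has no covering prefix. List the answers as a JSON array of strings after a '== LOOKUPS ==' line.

Trace:
  + 125.161.192.0/18 (H0) depth=18
  del 125.161.192.0/18 (clear depth 18)
  + 149.114.224.0/19 (H2) depth=19
  + 149.114.227.64/28 (H1) depth=28
  + 95.193.245.40/29 (H2) depth=29
  + 64.0.0.0/2 (H1) depth=2
  + 108.254.0.0/16 (H2) depth=16
  + 0.0.0.0/0 (H0) depth=0
  Q 128.55.154.2: descend 100 ; hops seen [H0] ; pick H0
  + 95.193.245.44/31 (H2) depth=31
  + 148.0.0.0/6 (H0) depth=6
  + 149.114.227.0/24 (H2) depth=24
  Q 64.0.0.14: descend 010 ; hops seen [H0,H1] ; pick H1
  + 108.254.0.0/16 (H0) depth=16
  + 0.0.0.0/1 (H1) depth=1
  del 148.0.0.0/6 (clear depth 6)
  del 64.0.0.0/2 (clear depth 2)
  del 149.114.227.0/24 (clear depth 24)
  Q 149.114.225.78: descend 1001010101110010111000 ; hops seen [H0,H2] ; pick H2
  + 95.193.245.0/24 (H1) depth=24
  Q 126.83.130.153: descend 011111 ; hops seen [H0,H1] ; pick H1

== LOOKUPS ==
["H0","H1","H2","H1"]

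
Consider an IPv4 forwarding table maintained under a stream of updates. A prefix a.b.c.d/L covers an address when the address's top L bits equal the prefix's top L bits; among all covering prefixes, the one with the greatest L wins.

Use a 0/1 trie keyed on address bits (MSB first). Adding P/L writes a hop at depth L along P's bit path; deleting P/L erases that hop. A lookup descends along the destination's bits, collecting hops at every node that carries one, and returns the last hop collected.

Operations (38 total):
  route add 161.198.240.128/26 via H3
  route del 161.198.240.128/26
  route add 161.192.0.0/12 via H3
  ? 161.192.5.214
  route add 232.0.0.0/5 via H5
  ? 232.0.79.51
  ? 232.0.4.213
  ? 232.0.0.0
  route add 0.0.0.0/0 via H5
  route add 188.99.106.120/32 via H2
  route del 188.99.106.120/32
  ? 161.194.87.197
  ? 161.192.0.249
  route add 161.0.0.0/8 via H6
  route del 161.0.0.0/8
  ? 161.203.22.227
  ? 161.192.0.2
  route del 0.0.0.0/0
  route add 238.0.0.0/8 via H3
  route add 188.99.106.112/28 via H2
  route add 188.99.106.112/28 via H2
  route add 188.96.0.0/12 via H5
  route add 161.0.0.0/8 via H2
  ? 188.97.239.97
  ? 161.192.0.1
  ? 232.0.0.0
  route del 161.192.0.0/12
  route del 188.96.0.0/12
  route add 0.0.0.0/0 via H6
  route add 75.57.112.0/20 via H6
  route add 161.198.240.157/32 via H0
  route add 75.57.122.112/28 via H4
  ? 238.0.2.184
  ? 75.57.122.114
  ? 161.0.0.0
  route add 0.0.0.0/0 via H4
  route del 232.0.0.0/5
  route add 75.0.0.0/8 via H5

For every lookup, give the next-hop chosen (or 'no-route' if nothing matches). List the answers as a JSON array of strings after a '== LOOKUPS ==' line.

Apply in order:
  add 161.198.240.128/26 -> H3 at depth 26
  - 161.198.240.128/26 clear@26
  add 161.192.0.0/12 -> H3 at depth 12
  ? 161.192.5.214  path d0:-→d1:-→d2:-→d3:-→d4:-→d5:-→d6:-→d7:-→d8:-→d9:-→d10:-→d11:-→d12:H3→d13:-  best=H3
  add 232.0.0.0/5 -> H5 at depth 5
  ? 232.0.79.51  path d0:-→d1:-→d2:-→d3:-→d4:-→d5:H5  best=H5
  ? 232.0.4.213  path d0:-→d1:-→d2:-→d3:-→d4:-→d5:H5  best=H5
  ? 232.0.0.0  path d0:-→d1:-→d2:-→d3:-→d4:-→d5:H5  best=H5
  add 0.0.0.0/0 -> H5 at depth 0
  add 188.99.106.120/32 -> H2 at depth 32
  - 188.99.106.120/32 clear@32
  ? 161.194.87.197  path d0:H5→d1:-→d2:-→d3:-→d4:-→d5:-→d6:-→d7:-→d8:-→d9:-→d10:-→d11:-→d12:H3→d13:-  best=H3
  ? 161.192.0.249  path d0:H5→d1:-→d2:-→d3:-→d4:-→d5:-→d6:-→d7:-→d8:-→d9:-→d10:-→d11:-→d12:H3→d13:-  best=H3
  add 161.0.0.0/8 -> H6 at depth 8
  - 161.0.0.0/8 clear@8
  ? 161.203.22.227  path d0:H5→d1:-→d2:-→d3:-→d4:-→d5:-→d6:-→d7:-→d8:-→d9:-→d10:-→d11:-→d12:H3  best=H3
  ? 161.192.0.2  path d0:H5→d1:-→d2:-→d3:-→d4:-→d5:-→d6:-→d7:-→d8:-→d9:-→d10:-→d11:-→d12:H3→d13:-  best=H3
  - 0.0.0.0/0 clear@0
  add 238.0.0.0/8 -> H3 at depth 8
  add 188.99.106.112/28 -> H2 at depth 28
  add 188.99.106.112/28 -> H2 at depth 28
  add 188.96.0.0/12 -> H5 at depth 12
  add 161.0.0.0/8 -> H2 at depth 8
  ? 188.97.239.97  path d0:-→d1:-→d2:-→d3:-→d4:-→d5:-→d6:-→d7:-→d8:-→d9:-→d10:-→d11:-→d12:H5→d13:-→d14:-  best=H5
  ? 161.192.0.1  path d0:-→d1:-→d2:-→d3:-→d4:-→d5:-→d6:-→d7:-→d8:H2→d9:-→d10:-→d11:-→d12:H3→d13:-  best=H3
  ? 232.0.0.0  path d0:-→d1:-→d2:-→d3:-→d4:-→d5:H5  best=H5
  - 161.192.0.0/12 clear@12
  - 188.96.0.0/12 clear@12
  add 0.0.0.0/0 -> H6 at depth 0
  add 75.57.112.0/20 -> H6 at depth 20
  add 161.198.240.157/32 -> H0 at depth 32
  add 75.57.122.112/28 -> H4 at depth 28
  ? 238.0.2.184  path d0:H6→d1:-→d2:-→d3:-→d4:-→d5:H5→d6:-→d7:-→d8:H3  best=H3
  ? 75.57.122.114  path d0:H6→d1:-→d2:-→d3:-→d4:-→d5:-→d6:-→d7:-→d8:-→d9:-→d10:-→d11:-→d12:-→d13:-→d14:-→d15:-→d16:-→d17:-→d18:-→d19:-→d20:H6→d21:-→d22:-→d23:-→d24:-→d25:-→d26:-→d27:-→d28:H4  best=H4
  ? 161.0.0.0  path d0:H6→d1:-→d2:-→d3:-→d4:-→d5:-→d6:-→d7:-→d8:H2  best=H2
  add 0.0.0.0/0 -> H4 at depth 0
  - 232.0.0.0/5 clear@5
  add 75.0.0.0/8 -> H5 at depth 8

== LOOKUPS ==
["H3","H5","H5","H5","H3","H3","H3","H3","H5","H3","H5","H3","H4","H2"]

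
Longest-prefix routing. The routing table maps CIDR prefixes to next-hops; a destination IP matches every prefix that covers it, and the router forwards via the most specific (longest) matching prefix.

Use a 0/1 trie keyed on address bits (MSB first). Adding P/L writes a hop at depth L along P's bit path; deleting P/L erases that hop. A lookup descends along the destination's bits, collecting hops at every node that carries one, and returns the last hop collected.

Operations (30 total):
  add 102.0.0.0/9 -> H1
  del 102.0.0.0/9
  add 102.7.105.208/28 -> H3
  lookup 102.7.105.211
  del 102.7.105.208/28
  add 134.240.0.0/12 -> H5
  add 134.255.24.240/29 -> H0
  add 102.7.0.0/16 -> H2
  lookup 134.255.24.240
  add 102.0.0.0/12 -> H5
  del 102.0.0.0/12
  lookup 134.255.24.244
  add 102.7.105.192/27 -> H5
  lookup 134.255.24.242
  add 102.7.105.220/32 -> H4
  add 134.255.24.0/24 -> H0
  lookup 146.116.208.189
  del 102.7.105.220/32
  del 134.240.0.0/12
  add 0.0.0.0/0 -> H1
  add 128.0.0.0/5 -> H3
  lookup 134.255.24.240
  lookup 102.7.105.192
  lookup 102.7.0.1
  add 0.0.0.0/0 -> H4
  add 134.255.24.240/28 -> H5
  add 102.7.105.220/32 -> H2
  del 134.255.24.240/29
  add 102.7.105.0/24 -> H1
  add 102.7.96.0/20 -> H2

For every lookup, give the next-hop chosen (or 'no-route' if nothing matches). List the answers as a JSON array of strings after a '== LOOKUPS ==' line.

Trace:
  + 102.0.0.0/9 (H1) depth=9
  del 102.0.0.0/9 (clear depth 9)
  + 102.7.105.208/28 (H3) depth=28
  lookup 102.7.105.211: bits 0110011000000111011010011101 walk d0:-→d1:-→d2:-→d3:-→d4:-→d5:-→d6:-→d7:-→d8:-→d9:-→d10:-→d11:-→d12:-→d13:-→d14:-→d15:-→d16:-→d17:-→d18:-→d19:-→d20:-→d21:-→d22:-→d23:-→d24:-→d25:-→d26:-→d27:-→d28:H3 -> H3
  del 102.7.105.208/28 (clear depth 28)
  + 134.240.0.0/12 (H5) depth=12
  + 134.255.24.240/29 (H0) depth=29
  + 102.7.0.0/16 (H2) depth=16
  lookup 134.255.24.240: bits 10000110111111110001100011110 walk d0:-→d1:-→d2:-→d3:-→d4:-→d5:-→d6:-→d7:-→d8:-→d9:-→d10:-→d11:-→d12:H5→d13:-→d14:-→d15:-→d16:-→d17:-→d18:-→d19:-→d20:-→d21:-→d22:-→d23:-→d24:-→d25:-→d26:-→d27:-→d28:-→d29:H0 -> H0
  + 102.0.0.0/12 (H5) depth=12
  del 102.0.0.0/12 (clear depth 12)
  lookup 134.255.24.244: bits 10000110111111110001100011110 walk d0:-→d1:-→d2:-→d3:-→d4:-→d5:-→d6:-→d7:-→d8:-→d9:-→d10:-→d11:-→d12:H5→d13:-→d14:-→d15:-→d16:-→d17:-→d18:-→d19:-→d20:-→d21:-→d22:-→d23:-→d24:-→d25:-→d26:-→d27:-→d28:-→d29:H0 -> H0
  + 102.7.105.192/27 (H5) depth=27
  lookup 134.255.24.242: bits 10000110111111110001100011110 walk d0:-→d1:-→d2:-→d3:-→d4:-→d5:-→d6:-→d7:-→d8:-→d9:-→d10:-→d11:-→d12:H5→d13:-→d14:-→d15:-→d16:-→d17:-→d18:-→d19:-→d20:-→d21:-→d22:-→d23:-→d24:-→d25:-→d26:-→d27:-→d28:-→d29:H0 -> H0
  + 102.7.105.220/32 (H4) depth=32
  + 134.255.24.0/24 (H0) depth=24
  lookup 146.116.208.189: bits 100 walk d0:-→d1:-→d2:-→d3:- -> no-route
  del 102.7.105.220/32 (clear depth 32)
  del 134.240.0.0/12 (clear depth 12)
  + 0.0.0.0/0 (H1) depth=0
  + 128.0.0.0/5 (H3) depth=5
  lookup 134.255.24.240: bits 10000110111111110001100011110 walk d0:H1→d1:-→d2:-→d3:-→d4:-→d5:H3→d6:-→d7:-→d8:-→d9:-→d10:-→d11:-→d12:-→d13:-→d14:-→d15:-→d16:-→d17:-→d18:-→d19:-→d20:-→d21:-→d22:-→d23:-→d24:H0→d25:-→d26:-→d27:-→d28:-→d29:H0 -> H0
  lookup 102.7.105.192: bits 011001100000011101101001110 walk d0:H1→d1:-→d2:-→d3:-→d4:-→d5:-→d6:-→d7:-→d8:-→d9:-→d10:-→d11:-→d12:-→d13:-→d14:-→d15:-→d16:H2→d17:-→d18:-→d19:-→d20:-→d21:-→d22:-→d23:-→d24:-→d25:-→d26:-→d27:H5 -> H5
  lookup 102.7.0.1: bits 01100110000001110 walk d0:H1→d1:-→d2:-→d3:-→d4:-→d5:-→d6:-→d7:-→d8:-→d9:-→d10:-→d11:-→d12:-→d13:-→d14:-→d15:-→d16:H2→d17:- -> H2
  + 0.0.0.0/0 (H4) depth=0
  + 134.255.24.240/28 (H5) depth=28
  + 102.7.105.220/32 (H2) depth=32
  del 134.255.24.240/29 (clear depth 29)
  + 102.7.105.0/24 (H1) depth=24
  + 102.7.96.0/20 (H2) depth=20

== LOOKUPS ==
["H3","H0","H0","H0","no-route","H0","H5","H2"]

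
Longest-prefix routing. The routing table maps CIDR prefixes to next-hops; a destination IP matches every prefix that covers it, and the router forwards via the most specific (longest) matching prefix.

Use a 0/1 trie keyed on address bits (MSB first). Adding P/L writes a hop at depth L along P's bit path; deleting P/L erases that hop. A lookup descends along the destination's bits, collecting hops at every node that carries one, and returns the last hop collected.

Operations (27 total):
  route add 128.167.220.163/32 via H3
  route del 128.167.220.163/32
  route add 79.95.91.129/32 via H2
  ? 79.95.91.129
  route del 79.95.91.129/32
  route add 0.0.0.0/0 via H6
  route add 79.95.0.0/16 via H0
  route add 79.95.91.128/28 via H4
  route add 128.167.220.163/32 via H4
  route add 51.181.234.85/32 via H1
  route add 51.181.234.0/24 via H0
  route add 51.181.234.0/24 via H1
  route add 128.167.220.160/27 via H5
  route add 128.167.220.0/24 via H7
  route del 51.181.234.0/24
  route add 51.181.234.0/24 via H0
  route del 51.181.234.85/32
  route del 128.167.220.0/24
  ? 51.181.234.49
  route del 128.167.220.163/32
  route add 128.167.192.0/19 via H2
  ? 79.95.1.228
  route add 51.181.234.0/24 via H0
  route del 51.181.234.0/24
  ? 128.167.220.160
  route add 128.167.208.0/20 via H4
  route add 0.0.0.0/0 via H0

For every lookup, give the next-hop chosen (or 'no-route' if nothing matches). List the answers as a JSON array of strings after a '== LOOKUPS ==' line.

Process each operation:
  + 128.167.220.163/32 (H3) depth=32
  - 128.167.220.163/32 clear@32
  + 79.95.91.129/32 (H2) depth=32
  lookup 79.95.91.129: bits 01001111010111110101101110000001 walk d0:-→d1:-→d2:-→d3:-→d4:-→d5:-→d6:-→d7:-→d8:-→d9:-→d10:-→d11:-→d12:-→d13:-→d14:-→d15:-→d16:-→d17:-→d18:-→d19:-→d20:-→d21:-→d22:-→d23:-→d24:-→d25:-→d26:-→d27:-→d28:-→d29:-→d30:-→d31:-→d32:H2 -> H2
  - 79.95.91.129/32 clear@32
  + 0.0.0.0/0 (H6) depth=0
  + 79.95.0.0/16 (H0) depth=16
  + 79.95.91.128/28 (H4) depth=28
  + 128.167.220.163/32 (H4) depth=32
  + 51.181.234.85/32 (H1) depth=32
  + 51.181.234.0/24 (H0) depth=24
  + 51.181.234.0/24 (H1) depth=24
  + 128.167.220.160/27 (H5) depth=27
  + 128.167.220.0/24 (H7) depth=24
  - 51.181.234.0/24 clear@24
  + 51.181.234.0/24 (H0) depth=24
  - 51.181.234.85/32 clear@32
  - 128.167.220.0/24 clear@24
  lookup 51.181.234.49: bits 0011001110110101111010100 walk d0:H6→d1:-→d2:-→d3:-→d4:-→d5:-→d6:-→d7:-→d8:-→d9:-→d10:-→d11:-→d12:-→d13:-→d14:-→d15:-→d16:-→d17:-→d18:-→d19:-→d20:-→d21:-→d22:-→d23:-→d24:H0→d25:- -> H0
  - 128.167.220.163/32 clear@32
  + 128.167.192.0/19 (H2) depth=19
  lookup 79.95.1.228: bits 01001111010111110 walk d0:H6→d1:-→d2:-→d3:-→d4:-→d5:-→d6:-→d7:-→d8:-→d9:-→d10:-→d11:-→d12:-→d13:-→d14:-→d15:-→d16:H0→d17:- -> H0
  + 51.181.234.0/24 (H0) depth=24
  - 51.181.234.0/24 clear@24
  lookup 128.167.220.160: bits 100000001010011111011100101000 walk d0:H6→d1:-→d2:-→d3:-→d4:-→d5:-→d6:-→d7:-→d8:-→d9:-→d10:-→d11:-→d12:-→d13:-→d14:-→d15:-→d16:-→d17:-→d18:-→d19:H2→d20:-→d21:-→d22:-→d23:-→d24:-→d25:-→d26:-→d27:H5→d28:-→d29:-→d30:- -> H5
  + 128.167.208.0/20 (H4) depth=20
  + 0.0.0.0/0 (H0) depth=0

== LOOKUPS ==
["H2","H0","H0","H5"]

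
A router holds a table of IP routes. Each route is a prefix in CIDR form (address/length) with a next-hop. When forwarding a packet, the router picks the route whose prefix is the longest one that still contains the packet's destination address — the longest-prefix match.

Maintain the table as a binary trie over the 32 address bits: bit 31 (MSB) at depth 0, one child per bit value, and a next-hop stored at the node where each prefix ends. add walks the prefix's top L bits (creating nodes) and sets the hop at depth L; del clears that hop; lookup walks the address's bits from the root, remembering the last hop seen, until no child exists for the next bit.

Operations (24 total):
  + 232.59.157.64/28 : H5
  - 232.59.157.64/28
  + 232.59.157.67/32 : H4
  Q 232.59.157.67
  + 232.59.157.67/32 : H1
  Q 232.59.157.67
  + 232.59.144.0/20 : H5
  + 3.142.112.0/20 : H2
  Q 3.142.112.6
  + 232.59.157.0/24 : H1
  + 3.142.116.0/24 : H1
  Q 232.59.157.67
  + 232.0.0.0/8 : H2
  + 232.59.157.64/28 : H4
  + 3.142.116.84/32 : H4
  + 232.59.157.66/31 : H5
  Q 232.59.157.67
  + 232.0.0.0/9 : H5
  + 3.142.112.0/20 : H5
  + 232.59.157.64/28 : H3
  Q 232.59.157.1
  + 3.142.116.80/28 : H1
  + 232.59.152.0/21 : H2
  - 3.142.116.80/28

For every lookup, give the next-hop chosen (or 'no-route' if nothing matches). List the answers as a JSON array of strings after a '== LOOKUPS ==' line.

Process each operation:
  add 232.59.157.64/28 -> H5 at depth 28
  - 232.59.157.64/28 clear@28
  add 232.59.157.67/32 -> H4 at depth 32
  lookup 232.59.157.67: bits 11101000001110111001110101000011 walk d0:-→d1:-→d2:-→d3:-→d4:-→d5:-→d6:-→d7:-→d8:-→d9:-→d10:-→d11:-→d12:-→d13:-→d14:-→d15:-→d16:-→d17:-→d18:-→d19:-→d20:-→d21:-→d22:-→d23:-→d24:-→d25:-→d26:-→d27:-→d28:-→d29:-→d30:-→d31:-→d32:H4 -> H4
  add 232.59.157.67/32 -> H1 at depth 32
  lookup 232.59.157.67: bits 11101000001110111001110101000011 walk d0:-→d1:-→d2:-→d3:-→d4:-→d5:-→d6:-→d7:-→d8:-→d9:-→d10:-→d11:-→d12:-→d13:-→d14:-→d15:-→d16:-→d17:-→d18:-→d19:-→d20:-→d21:-→d22:-→d23:-→d24:-→d25:-→d26:-→d27:-→d28:-→d29:-→d30:-→d31:-→d32:H1 -> H1
  add 232.59.144.0/20 -> H5 at depth 20
  add 3.142.112.0/20 -> H2 at depth 20
  lookup 3.142.112.6: bits 00000011100011100111 walk d0:-→d1:-→d2:-→d3:-→d4:-→d5:-→d6:-→d7:-→d8:-→d9:-→d10:-→d11:-→d12:-→d13:-→d14:-→d15:-→d16:-→d17:-→d18:-→d19:-→d20:H2 -> H2
  add 232.59.157.0/24 -> H1 at depth 24
  add 3.142.116.0/24 -> H1 at depth 24
  lookup 232.59.157.67: bits 11101000001110111001110101000011 walk d0:-→d1:-→d2:-→d3:-→d4:-→d5:-→d6:-→d7:-→d8:-→d9:-→d10:-→d11:-→d12:-→d13:-→d14:-→d15:-→d16:-→d17:-→d18:-→d19:-→d20:H5→d21:-→d22:-→d23:-→d24:H1→d25:-→d26:-→d27:-→d28:-→d29:-→d30:-→d31:-→d32:H1 -> H1
  add 232.0.0.0/8 -> H2 at depth 8
  add 232.59.157.64/28 -> H4 at depth 28
  add 3.142.116.84/32 -> H4 at depth 32
  add 232.59.157.66/31 -> H5 at depth 31
  lookup 232.59.157.67: bits 11101000001110111001110101000011 walk d0:-→d1:-→d2:-→d3:-→d4:-→d5:-→d6:-→d7:-→d8:H2→d9:-→d10:-→d11:-→d12:-→d13:-→d14:-→d15:-→d16:-→d17:-→d18:-→d19:-→d20:H5→d21:-→d22:-→d23:-→d24:H1→d25:-→d26:-→d27:-→d28:H4→d29:-→d30:-→d31:H5→d32:H1 -> H1
  add 232.0.0.0/9 -> H5 at depth 9
  add 3.142.112.0/20 -> H5 at depth 20
  add 232.59.157.64/28 -> H3 at depth 28
  lookup 232.59.157.1: bits 1110100000111011100111010 walk d0:-→d1:-→d2:-→d3:-→d4:-→d5:-→d6:-→d7:-→d8:H2→d9:H5→d10:-→d11:-→d12:-→d13:-→d14:-→d15:-→d16:-→d17:-→d18:-→d19:-→d20:H5→d21:-→d22:-→d23:-→d24:H1→d25:- -> H1
  add 3.142.116.80/28 -> H1 at depth 28
  add 232.59.152.0/21 -> H2 at depth 21
  - 3.142.116.80/28 clear@28

== LOOKUPS ==
["H4","H1","H2","H1","H1","H1"]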